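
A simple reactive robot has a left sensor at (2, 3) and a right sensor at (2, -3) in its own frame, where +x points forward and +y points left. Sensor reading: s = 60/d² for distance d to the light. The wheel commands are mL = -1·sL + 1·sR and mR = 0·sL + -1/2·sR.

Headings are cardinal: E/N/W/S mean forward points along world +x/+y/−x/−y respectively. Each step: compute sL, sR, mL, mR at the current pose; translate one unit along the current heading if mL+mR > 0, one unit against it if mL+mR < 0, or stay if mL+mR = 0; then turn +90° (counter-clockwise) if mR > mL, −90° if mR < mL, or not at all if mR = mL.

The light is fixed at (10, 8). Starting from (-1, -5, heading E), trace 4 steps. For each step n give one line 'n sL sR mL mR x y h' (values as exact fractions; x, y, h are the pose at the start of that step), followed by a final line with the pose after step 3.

n=0: pose=(-1,-5,E); sL=60/181, sR=60/337; mL=-9360/60997, mR=-30/337; mL+mR=-14790/60997 → advance -1; mR−mL=3930/60997 → turn +1·90°
n=1: pose=(-2,-5,N); sL=30/173, sR=30/101; mL=2160/17473, mR=-15/101; mL+mR=-435/17473 → advance -1; mR−mL=-4755/17473 → turn -1·90°
n=2: pose=(-2,-6,E); sL=60/221, sR=60/389; mL=-10080/85969, mR=-30/389; mL+mR=-16710/85969 → advance -1; mR−mL=3450/85969 → turn +1·90°
n=3: pose=(-3,-6,N); sL=3/20, sR=15/61; mL=117/1220, mR=-15/122; mL+mR=-33/1220 → advance -1; mR−mL=-267/1220 → turn -1·90°

0 60/181 60/337 -9360/60997 -30/337 -1 -5 E
1 30/173 30/101 2160/17473 -15/101 -2 -5 N
2 60/221 60/389 -10080/85969 -30/389 -2 -6 E
3 3/20 15/61 117/1220 -15/122 -3 -6 N
final -3 -7 E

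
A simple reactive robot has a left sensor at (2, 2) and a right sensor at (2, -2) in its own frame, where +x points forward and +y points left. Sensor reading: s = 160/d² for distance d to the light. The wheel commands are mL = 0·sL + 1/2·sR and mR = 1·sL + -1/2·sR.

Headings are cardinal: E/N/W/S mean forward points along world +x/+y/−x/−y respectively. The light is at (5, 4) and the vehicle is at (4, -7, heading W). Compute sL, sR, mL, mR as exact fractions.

left sensor world pos  = (2, -9); dL² = 178
right sensor world pos = (2, -5); dR² = 90
sL = 160/178 = 80/89
sR = 160/90 = 16/9
mL = 0·sL + 1/2·sR = 8/9
mR = 1·sL + -1/2·sR = 8/801

80/89 16/9 8/9 8/801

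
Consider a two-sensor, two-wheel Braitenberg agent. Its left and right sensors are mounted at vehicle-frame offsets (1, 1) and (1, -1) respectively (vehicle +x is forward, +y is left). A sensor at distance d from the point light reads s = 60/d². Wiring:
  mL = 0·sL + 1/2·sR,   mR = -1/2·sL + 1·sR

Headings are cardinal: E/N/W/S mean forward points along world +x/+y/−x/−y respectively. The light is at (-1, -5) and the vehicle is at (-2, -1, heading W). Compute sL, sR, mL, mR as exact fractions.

60/13 60/29 30/29 -90/377

left sensor world pos  = (-3, -2); dL² = 13
right sensor world pos = (-3, 0); dR² = 29
sL = 60/13 = 60/13
sR = 60/29 = 60/29
mL = 0·sL + 1/2·sR = 30/29
mR = -1/2·sL + 1·sR = -90/377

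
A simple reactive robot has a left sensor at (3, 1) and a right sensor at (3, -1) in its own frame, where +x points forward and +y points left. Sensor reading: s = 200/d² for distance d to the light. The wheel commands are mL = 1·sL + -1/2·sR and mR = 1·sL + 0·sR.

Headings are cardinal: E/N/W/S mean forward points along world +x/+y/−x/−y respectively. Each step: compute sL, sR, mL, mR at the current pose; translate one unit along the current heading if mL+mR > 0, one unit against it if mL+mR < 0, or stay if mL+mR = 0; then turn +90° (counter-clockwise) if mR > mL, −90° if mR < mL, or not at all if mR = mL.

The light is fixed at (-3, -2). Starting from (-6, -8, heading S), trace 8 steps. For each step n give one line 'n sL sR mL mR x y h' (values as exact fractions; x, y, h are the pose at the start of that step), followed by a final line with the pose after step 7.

n=0: pose=(-6,-8,S); sL=40/17, sR=200/97; mL=2180/1649, mR=40/17; mL+mR=6060/1649 → advance +1; mR−mL=100/97 → turn +1·90°
n=1: pose=(-6,-9,E); sL=50/9, sR=25/8; mL=575/144, mR=50/9; mL+mR=1375/144 → advance +1; mR−mL=25/16 → turn +1·90°
n=2: pose=(-5,-9,N); sL=8, sR=200/17; mL=36/17, mR=8; mL+mR=172/17 → advance +1; mR−mL=100/17 → turn +1·90°
n=3: pose=(-5,-8,W); sL=100/37, sR=4; mL=26/37, mR=100/37; mL+mR=126/37 → advance +1; mR−mL=2 → turn +1·90°
n=4: pose=(-6,-8,S); sL=40/17, sR=200/97; mL=2180/1649, mR=40/17; mL+mR=6060/1649 → advance +1; mR−mL=100/97 → turn +1·90°
n=5: pose=(-6,-9,E); sL=50/9, sR=25/8; mL=575/144, mR=50/9; mL+mR=1375/144 → advance +1; mR−mL=25/16 → turn +1·90°
n=6: pose=(-5,-9,N); sL=8, sR=200/17; mL=36/17, mR=8; mL+mR=172/17 → advance +1; mR−mL=100/17 → turn +1·90°
n=7: pose=(-5,-8,W); sL=100/37, sR=4; mL=26/37, mR=100/37; mL+mR=126/37 → advance +1; mR−mL=2 → turn +1·90°

0 40/17 200/97 2180/1649 40/17 -6 -8 S
1 50/9 25/8 575/144 50/9 -6 -9 E
2 8 200/17 36/17 8 -5 -9 N
3 100/37 4 26/37 100/37 -5 -8 W
4 40/17 200/97 2180/1649 40/17 -6 -8 S
5 50/9 25/8 575/144 50/9 -6 -9 E
6 8 200/17 36/17 8 -5 -9 N
7 100/37 4 26/37 100/37 -5 -8 W
final -6 -8 S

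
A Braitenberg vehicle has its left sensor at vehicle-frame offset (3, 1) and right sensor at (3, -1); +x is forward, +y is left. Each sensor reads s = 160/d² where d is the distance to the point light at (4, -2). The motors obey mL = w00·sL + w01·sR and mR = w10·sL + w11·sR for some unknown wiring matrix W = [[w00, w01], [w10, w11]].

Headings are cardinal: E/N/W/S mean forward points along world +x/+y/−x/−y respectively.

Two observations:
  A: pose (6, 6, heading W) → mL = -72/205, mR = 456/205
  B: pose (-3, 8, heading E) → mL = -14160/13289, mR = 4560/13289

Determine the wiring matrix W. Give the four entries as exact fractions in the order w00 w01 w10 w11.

1/2 -1 1 -1/2

obs A: pose=(6,6,W) → sL=16/5, sR=80/41, mL=-72/205, mR=456/205
obs B: pose=(-3,8,E) → sL=160/137, sR=160/97, mL=-14160/13289, mR=4560/13289
sensor matrix S = [[16/5, 80/41], [160/137, 160/97]]; det S = 1634304/544849
solve [mL_A; mL_B] = S·[w00; w01] and [mR_A; mR_B] = S·[w10; w11]:
  w00 = 1/2, w01 = -1, w10 = 1, w11 = -1/2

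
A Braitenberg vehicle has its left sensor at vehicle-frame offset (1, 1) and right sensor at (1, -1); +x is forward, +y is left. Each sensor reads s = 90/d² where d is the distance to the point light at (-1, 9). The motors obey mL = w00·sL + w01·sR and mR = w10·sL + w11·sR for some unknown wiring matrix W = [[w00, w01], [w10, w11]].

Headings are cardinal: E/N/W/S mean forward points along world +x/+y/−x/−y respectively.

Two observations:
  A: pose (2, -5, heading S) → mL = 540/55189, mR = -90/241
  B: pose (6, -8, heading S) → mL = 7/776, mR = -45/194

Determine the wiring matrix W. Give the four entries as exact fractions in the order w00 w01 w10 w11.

-1/2 1/2 -1 0

obs A: pose=(2,-5,S) → sL=90/241, sR=90/229, mL=540/55189, mR=-90/241
obs B: pose=(6,-8,S) → sL=45/194, sR=1/4, mL=7/776, mR=-45/194
sensor matrix S = [[90/241, 90/229], [45/194, 1/4]]; det S = 23535/10706666
solve [mL_A; mL_B] = S·[w00; w01] and [mR_A; mR_B] = S·[w10; w11]:
  w00 = -1/2, w01 = 1/2, w10 = -1, w11 = 0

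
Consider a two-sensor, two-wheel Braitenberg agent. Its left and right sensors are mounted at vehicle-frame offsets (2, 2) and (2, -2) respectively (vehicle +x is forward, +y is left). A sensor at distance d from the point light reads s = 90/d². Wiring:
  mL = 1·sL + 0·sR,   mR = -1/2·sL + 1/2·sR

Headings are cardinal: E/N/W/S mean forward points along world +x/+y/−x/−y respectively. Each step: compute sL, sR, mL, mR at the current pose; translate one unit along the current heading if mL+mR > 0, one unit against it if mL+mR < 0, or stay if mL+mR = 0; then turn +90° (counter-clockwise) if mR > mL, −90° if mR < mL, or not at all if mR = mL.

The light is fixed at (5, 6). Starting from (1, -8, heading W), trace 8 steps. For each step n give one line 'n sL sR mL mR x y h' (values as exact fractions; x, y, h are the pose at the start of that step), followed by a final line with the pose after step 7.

0 45/146 1/2 45/146 7/73 1 -8 W
1 90/193 10/17 90/193 200/3281 0 -8 N
2 9/13 5/13 9/13 -2/13 0 -7 E
3 90/229 10/29 90/229 -160/6641 1 -7 S
4 45/146 1/2 45/146 7/73 1 -8 W
5 90/193 10/17 90/193 200/3281 0 -8 N
6 9/13 5/13 9/13 -2/13 0 -7 E
7 90/229 10/29 90/229 -160/6641 1 -7 S
final 1 -8 W

n=0: pose=(1,-8,W); sL=45/146, sR=1/2; mL=45/146, mR=7/73; mL+mR=59/146 → advance +1; mR−mL=-31/146 → turn -1·90°
n=1: pose=(0,-8,N); sL=90/193, sR=10/17; mL=90/193, mR=200/3281; mL+mR=1730/3281 → advance +1; mR−mL=-1330/3281 → turn -1·90°
n=2: pose=(0,-7,E); sL=9/13, sR=5/13; mL=9/13, mR=-2/13; mL+mR=7/13 → advance +1; mR−mL=-11/13 → turn -1·90°
n=3: pose=(1,-7,S); sL=90/229, sR=10/29; mL=90/229, mR=-160/6641; mL+mR=2450/6641 → advance +1; mR−mL=-2770/6641 → turn -1·90°
n=4: pose=(1,-8,W); sL=45/146, sR=1/2; mL=45/146, mR=7/73; mL+mR=59/146 → advance +1; mR−mL=-31/146 → turn -1·90°
n=5: pose=(0,-8,N); sL=90/193, sR=10/17; mL=90/193, mR=200/3281; mL+mR=1730/3281 → advance +1; mR−mL=-1330/3281 → turn -1·90°
n=6: pose=(0,-7,E); sL=9/13, sR=5/13; mL=9/13, mR=-2/13; mL+mR=7/13 → advance +1; mR−mL=-11/13 → turn -1·90°
n=7: pose=(1,-7,S); sL=90/229, sR=10/29; mL=90/229, mR=-160/6641; mL+mR=2450/6641 → advance +1; mR−mL=-2770/6641 → turn -1·90°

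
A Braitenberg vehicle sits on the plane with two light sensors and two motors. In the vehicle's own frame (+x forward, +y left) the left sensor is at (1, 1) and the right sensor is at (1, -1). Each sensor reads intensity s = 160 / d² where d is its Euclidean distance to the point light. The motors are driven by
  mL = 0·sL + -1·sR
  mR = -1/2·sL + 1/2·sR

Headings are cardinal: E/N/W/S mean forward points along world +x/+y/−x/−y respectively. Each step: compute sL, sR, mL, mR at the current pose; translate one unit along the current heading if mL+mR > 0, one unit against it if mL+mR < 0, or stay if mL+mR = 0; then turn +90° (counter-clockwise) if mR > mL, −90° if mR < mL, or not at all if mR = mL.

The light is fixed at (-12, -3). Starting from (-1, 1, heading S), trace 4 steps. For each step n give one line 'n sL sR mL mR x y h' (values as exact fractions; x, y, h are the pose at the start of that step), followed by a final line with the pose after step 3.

n=0: pose=(-1,1,S); sL=160/153, sR=160/109; mL=-160/109, mR=3520/16677; mL+mR=-20960/16677 → advance -1; mR−mL=28000/16677 → turn +1·90°
n=1: pose=(-1,2,E); sL=8/9, sR=1; mL=-1, mR=1/18; mL+mR=-17/18 → advance -1; mR−mL=19/18 → turn +1·90°
n=2: pose=(-2,2,N); sL=160/117, sR=160/157; mL=-160/157, mR=-3200/18369; mL+mR=-21920/18369 → advance -1; mR−mL=15520/18369 → turn +1·90°
n=3: pose=(-2,1,W); sL=16/9, sR=80/53; mL=-80/53, mR=-64/477; mL+mR=-784/477 → advance -1; mR−mL=656/477 → turn +1·90°

0 160/153 160/109 -160/109 3520/16677 -1 1 S
1 8/9 1 -1 1/18 -1 2 E
2 160/117 160/157 -160/157 -3200/18369 -2 2 N
3 16/9 80/53 -80/53 -64/477 -2 1 W
final -1 1 S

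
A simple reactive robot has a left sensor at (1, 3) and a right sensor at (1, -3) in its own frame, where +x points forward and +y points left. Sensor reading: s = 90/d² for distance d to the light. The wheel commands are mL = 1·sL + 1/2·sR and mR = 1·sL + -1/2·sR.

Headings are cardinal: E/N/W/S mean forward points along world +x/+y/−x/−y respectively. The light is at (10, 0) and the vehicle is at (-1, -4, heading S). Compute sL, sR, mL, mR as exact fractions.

left sensor world pos  = (2, -5); dL² = 89
right sensor world pos = (-4, -5); dR² = 221
sL = 90/89 = 90/89
sR = 90/221 = 90/221
mL = 1·sL + 1/2·sR = 23895/19669
mR = 1·sL + -1/2·sR = 15885/19669

90/89 90/221 23895/19669 15885/19669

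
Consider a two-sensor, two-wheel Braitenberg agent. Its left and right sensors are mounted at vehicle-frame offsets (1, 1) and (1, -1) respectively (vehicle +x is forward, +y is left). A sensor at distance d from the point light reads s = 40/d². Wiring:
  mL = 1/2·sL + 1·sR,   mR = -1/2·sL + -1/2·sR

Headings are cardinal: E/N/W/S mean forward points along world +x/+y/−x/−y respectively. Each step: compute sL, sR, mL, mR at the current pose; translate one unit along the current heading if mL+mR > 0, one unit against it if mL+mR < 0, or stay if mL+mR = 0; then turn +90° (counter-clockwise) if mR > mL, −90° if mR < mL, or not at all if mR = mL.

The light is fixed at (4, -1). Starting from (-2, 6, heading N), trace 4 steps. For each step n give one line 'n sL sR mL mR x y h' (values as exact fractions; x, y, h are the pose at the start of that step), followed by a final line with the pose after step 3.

0 40/113 40/89 6300/10057 -4040/10057 -2 6 N
1 20/53 20/37 1430/1961 -900/1961 -2 7 E
2 8/13 8/17 172/221 -120/221 -1 7 S
3 5/9 2/5 61/90 -43/90 -1 6 W
final -2 6 N

n=0: pose=(-2,6,N); sL=40/113, sR=40/89; mL=6300/10057, mR=-4040/10057; mL+mR=20/89 → advance +1; mR−mL=-10340/10057 → turn -1·90°
n=1: pose=(-2,7,E); sL=20/53, sR=20/37; mL=1430/1961, mR=-900/1961; mL+mR=10/37 → advance +1; mR−mL=-2330/1961 → turn -1·90°
n=2: pose=(-1,7,S); sL=8/13, sR=8/17; mL=172/221, mR=-120/221; mL+mR=4/17 → advance +1; mR−mL=-292/221 → turn -1·90°
n=3: pose=(-1,6,W); sL=5/9, sR=2/5; mL=61/90, mR=-43/90; mL+mR=1/5 → advance +1; mR−mL=-52/45 → turn -1·90°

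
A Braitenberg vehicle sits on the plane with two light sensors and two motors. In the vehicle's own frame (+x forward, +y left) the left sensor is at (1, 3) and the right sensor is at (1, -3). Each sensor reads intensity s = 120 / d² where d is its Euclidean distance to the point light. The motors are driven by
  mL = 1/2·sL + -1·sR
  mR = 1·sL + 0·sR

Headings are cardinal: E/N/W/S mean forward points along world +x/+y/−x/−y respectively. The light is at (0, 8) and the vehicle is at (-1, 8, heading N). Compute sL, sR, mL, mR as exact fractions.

120/17 24 -348/17 120/17

left sensor world pos  = (-4, 9); dL² = 17
right sensor world pos = (2, 9); dR² = 5
sL = 120/17 = 120/17
sR = 120/5 = 24
mL = 1/2·sL + -1·sR = -348/17
mR = 1·sL + 0·sR = 120/17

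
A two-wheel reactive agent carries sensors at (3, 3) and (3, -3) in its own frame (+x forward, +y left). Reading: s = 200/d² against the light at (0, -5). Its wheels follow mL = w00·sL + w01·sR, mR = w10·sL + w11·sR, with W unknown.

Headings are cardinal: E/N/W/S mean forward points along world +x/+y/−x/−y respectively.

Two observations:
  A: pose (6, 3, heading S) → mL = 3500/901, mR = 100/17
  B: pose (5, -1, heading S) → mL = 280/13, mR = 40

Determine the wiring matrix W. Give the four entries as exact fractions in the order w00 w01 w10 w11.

obs A: pose=(6,3,S) → sL=100/53, sR=100/17, mL=3500/901, mR=100/17
obs B: pose=(5,-1,S) → sL=40/13, sR=40, mL=280/13, mR=40
sensor matrix S = [[100/53, 100/17], [40/13, 40]]; det S = 672000/11713
solve [mL_A; mL_B] = S·[w00; w01] and [mR_A; mR_B] = S·[w10; w11]:
  w00 = 1/2, w01 = 1/2, w10 = 0, w11 = 1

1/2 1/2 0 1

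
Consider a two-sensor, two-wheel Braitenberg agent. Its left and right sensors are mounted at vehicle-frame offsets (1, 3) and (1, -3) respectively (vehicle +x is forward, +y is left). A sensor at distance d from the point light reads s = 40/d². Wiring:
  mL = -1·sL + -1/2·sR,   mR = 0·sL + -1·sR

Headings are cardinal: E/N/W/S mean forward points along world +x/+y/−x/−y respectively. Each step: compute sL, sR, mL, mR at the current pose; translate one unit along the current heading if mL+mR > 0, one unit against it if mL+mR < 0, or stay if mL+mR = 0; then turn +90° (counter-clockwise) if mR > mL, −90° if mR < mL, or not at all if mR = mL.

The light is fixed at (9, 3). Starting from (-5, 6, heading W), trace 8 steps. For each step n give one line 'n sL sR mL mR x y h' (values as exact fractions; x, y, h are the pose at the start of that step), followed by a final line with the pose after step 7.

0 8/45 40/261 -332/1305 -40/261 -5 6 W
1 5/13 2/13 -6/13 -2/13 -4 6 S
2 40/193 8/29 -1932/5597 -8/29 -4 7 E
3 20/157 20/73 -3030/11461 -20/73 -5 7 N
4 8/41 40/169 -2172/6929 -40/169 -5 6 E
5 2/17 1/4 -33/136 -1/4 -6 6 N
6 40/221 40/197 -12300/43537 -40/197 -6 5 E
7 4/37 20/89 -726/3293 -20/89 -7 5 N
final -7 4 E

n=0: pose=(-5,6,W); sL=8/45, sR=40/261; mL=-332/1305, mR=-40/261; mL+mR=-532/1305 → advance -1; mR−mL=44/435 → turn +1·90°
n=1: pose=(-4,6,S); sL=5/13, sR=2/13; mL=-6/13, mR=-2/13; mL+mR=-8/13 → advance -1; mR−mL=4/13 → turn +1·90°
n=2: pose=(-4,7,E); sL=40/193, sR=8/29; mL=-1932/5597, mR=-8/29; mL+mR=-3476/5597 → advance -1; mR−mL=388/5597 → turn +1·90°
n=3: pose=(-5,7,N); sL=20/157, sR=20/73; mL=-3030/11461, mR=-20/73; mL+mR=-6170/11461 → advance -1; mR−mL=-110/11461 → turn -1·90°
n=4: pose=(-5,6,E); sL=8/41, sR=40/169; mL=-2172/6929, mR=-40/169; mL+mR=-3812/6929 → advance -1; mR−mL=532/6929 → turn +1·90°
n=5: pose=(-6,6,N); sL=2/17, sR=1/4; mL=-33/136, mR=-1/4; mL+mR=-67/136 → advance -1; mR−mL=-1/136 → turn -1·90°
n=6: pose=(-6,5,E); sL=40/221, sR=40/197; mL=-12300/43537, mR=-40/197; mL+mR=-21140/43537 → advance -1; mR−mL=3460/43537 → turn +1·90°
n=7: pose=(-7,5,N); sL=4/37, sR=20/89; mL=-726/3293, mR=-20/89; mL+mR=-1466/3293 → advance -1; mR−mL=-14/3293 → turn -1·90°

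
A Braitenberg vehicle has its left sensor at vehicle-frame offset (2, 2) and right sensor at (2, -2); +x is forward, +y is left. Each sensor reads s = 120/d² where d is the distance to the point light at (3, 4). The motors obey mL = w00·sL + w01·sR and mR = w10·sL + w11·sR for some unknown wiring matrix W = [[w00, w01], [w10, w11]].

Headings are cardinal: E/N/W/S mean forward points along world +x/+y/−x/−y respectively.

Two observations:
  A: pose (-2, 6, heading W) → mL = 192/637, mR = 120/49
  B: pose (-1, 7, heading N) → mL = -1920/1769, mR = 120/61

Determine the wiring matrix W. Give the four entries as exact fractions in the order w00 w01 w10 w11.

1/2 -1/2 1 0

obs A: pose=(-2,6,W) → sL=120/49, sR=24/13, mL=192/637, mR=120/49
obs B: pose=(-1,7,N) → sL=120/61, sR=120/29, mL=-1920/1769, mR=120/61
sensor matrix S = [[120/49, 24/13], [120/61, 120/29]]; det S = 7326720/1126853
solve [mL_A; mL_B] = S·[w00; w01] and [mR_A; mR_B] = S·[w10; w11]:
  w00 = 1/2, w01 = -1/2, w10 = 1, w11 = 0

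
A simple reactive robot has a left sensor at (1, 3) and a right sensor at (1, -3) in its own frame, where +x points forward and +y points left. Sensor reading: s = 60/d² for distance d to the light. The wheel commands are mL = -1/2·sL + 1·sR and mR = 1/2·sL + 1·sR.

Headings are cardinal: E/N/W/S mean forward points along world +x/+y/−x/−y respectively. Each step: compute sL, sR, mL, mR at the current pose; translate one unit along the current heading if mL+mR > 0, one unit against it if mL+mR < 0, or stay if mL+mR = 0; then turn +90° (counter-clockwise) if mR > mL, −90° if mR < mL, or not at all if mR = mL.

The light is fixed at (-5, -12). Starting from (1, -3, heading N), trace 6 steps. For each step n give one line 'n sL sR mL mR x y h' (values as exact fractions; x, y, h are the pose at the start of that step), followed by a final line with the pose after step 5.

0 60/109 60/181 1110/19729 11970/19729 1 -3 N
1 30/37 30/97 -345/3589 2565/3589 1 -2 W
2 12/29 12/17 246/493 450/493 0 -2 S
3 1/3 5/6 2/3 1 0 -3 E
4 60/109 60/181 1110/19729 11970/19729 1 -3 N
5 30/37 30/97 -345/3589 2565/3589 1 -2 W
final 0 -2 S

n=0: pose=(1,-3,N); sL=60/109, sR=60/181; mL=1110/19729, mR=11970/19729; mL+mR=120/181 → advance +1; mR−mL=60/109 → turn +1·90°
n=1: pose=(1,-2,W); sL=30/37, sR=30/97; mL=-345/3589, mR=2565/3589; mL+mR=60/97 → advance +1; mR−mL=30/37 → turn +1·90°
n=2: pose=(0,-2,S); sL=12/29, sR=12/17; mL=246/493, mR=450/493; mL+mR=24/17 → advance +1; mR−mL=12/29 → turn +1·90°
n=3: pose=(0,-3,E); sL=1/3, sR=5/6; mL=2/3, mR=1; mL+mR=5/3 → advance +1; mR−mL=1/3 → turn +1·90°
n=4: pose=(1,-3,N); sL=60/109, sR=60/181; mL=1110/19729, mR=11970/19729; mL+mR=120/181 → advance +1; mR−mL=60/109 → turn +1·90°
n=5: pose=(1,-2,W); sL=30/37, sR=30/97; mL=-345/3589, mR=2565/3589; mL+mR=60/97 → advance +1; mR−mL=30/37 → turn +1·90°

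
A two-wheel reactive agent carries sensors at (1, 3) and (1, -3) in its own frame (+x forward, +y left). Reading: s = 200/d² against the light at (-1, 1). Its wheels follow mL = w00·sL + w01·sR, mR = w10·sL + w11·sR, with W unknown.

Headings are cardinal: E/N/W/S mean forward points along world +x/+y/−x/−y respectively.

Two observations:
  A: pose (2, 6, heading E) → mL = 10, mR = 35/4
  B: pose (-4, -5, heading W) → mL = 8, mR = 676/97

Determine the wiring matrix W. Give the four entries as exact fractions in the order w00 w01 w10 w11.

0 1 -1/2 1

obs A: pose=(2,6,E) → sL=5/2, sR=10, mL=10, mR=35/4
obs B: pose=(-4,-5,W) → sL=200/97, sR=8, mL=8, mR=676/97
sensor matrix S = [[5/2, 10], [200/97, 8]]; det S = -60/97
solve [mL_A; mL_B] = S·[w00; w01] and [mR_A; mR_B] = S·[w10; w11]:
  w00 = 0, w01 = 1, w10 = -1/2, w11 = 1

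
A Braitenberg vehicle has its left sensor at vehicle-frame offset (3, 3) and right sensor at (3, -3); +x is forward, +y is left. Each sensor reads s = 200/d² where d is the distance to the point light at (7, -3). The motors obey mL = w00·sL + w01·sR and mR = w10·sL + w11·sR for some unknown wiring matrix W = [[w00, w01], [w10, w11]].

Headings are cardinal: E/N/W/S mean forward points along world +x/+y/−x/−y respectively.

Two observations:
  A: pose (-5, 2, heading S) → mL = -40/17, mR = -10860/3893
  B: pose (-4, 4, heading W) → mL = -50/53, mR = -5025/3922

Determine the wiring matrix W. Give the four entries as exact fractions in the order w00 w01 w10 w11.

-1 0 -1 -1/2

obs A: pose=(-5,2,S) → sL=40/17, sR=200/229, mL=-40/17, mR=-10860/3893
obs B: pose=(-4,4,W) → sL=50/53, sR=25/37, mL=-50/53, mR=-5025/3922
sensor matrix S = [[40/17, 200/229], [50/53, 25/37]]; det S = 5847000/7634173
solve [mL_A; mL_B] = S·[w00; w01] and [mR_A; mR_B] = S·[w10; w11]:
  w00 = -1, w01 = 0, w10 = -1, w11 = -1/2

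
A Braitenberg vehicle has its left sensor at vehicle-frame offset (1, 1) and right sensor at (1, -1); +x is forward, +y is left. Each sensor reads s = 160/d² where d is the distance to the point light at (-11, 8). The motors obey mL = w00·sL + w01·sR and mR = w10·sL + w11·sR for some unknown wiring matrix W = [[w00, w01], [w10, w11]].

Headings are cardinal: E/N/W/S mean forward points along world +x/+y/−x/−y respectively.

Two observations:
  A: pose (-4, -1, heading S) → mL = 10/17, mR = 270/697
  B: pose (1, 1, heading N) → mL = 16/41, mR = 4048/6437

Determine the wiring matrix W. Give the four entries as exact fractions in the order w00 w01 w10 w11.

0 1/2 1 -1/2

obs A: pose=(-4,-1,S) → sL=40/41, sR=20/17, mL=10/17, mR=270/697
obs B: pose=(1,1,N) → sL=160/157, sR=32/41, mL=16/41, mR=4048/6437
sensor matrix S = [[40/41, 20/17], [160/157, 32/41]]; det S = -1962880/4486589
solve [mL_A; mL_B] = S·[w00; w01] and [mR_A; mR_B] = S·[w10; w11]:
  w00 = 0, w01 = 1/2, w10 = 1, w11 = -1/2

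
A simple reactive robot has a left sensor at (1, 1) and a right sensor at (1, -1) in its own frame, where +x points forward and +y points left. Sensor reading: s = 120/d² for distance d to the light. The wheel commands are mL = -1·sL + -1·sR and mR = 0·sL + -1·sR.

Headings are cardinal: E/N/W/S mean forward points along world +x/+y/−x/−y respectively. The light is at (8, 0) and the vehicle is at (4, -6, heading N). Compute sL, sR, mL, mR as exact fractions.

12/5 60/17 -504/85 -60/17

left sensor world pos  = (3, -5); dL² = 50
right sensor world pos = (5, -5); dR² = 34
sL = 120/50 = 12/5
sR = 120/34 = 60/17
mL = -1·sL + -1·sR = -504/85
mR = 0·sL + -1·sR = -60/17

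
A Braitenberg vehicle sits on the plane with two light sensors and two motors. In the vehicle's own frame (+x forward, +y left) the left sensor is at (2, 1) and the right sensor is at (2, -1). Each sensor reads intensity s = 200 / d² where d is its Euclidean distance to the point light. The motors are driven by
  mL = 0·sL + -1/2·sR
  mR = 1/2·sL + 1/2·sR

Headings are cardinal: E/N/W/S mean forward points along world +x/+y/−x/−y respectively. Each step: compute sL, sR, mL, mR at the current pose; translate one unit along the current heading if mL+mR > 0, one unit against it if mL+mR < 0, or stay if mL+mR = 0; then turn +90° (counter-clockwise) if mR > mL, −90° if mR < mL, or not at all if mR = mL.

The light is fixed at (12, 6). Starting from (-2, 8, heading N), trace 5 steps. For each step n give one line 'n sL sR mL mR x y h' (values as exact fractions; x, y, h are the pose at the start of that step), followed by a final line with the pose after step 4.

0 200/241 40/37 -20/37 8520/8917 -2 8 N
1 10/13 25/34 -25/68 665/884 -2 9 W
2 200/197 200/257 -100/257 45400/50629 -3 9 S
3 100/89 20/17 -10/17 1740/1513 -3 8 E
4 200/241 40/37 -20/37 8520/8917 -2 8 N
final -2 9 W

n=0: pose=(-2,8,N); sL=200/241, sR=40/37; mL=-20/37, mR=8520/8917; mL+mR=100/241 → advance +1; mR−mL=13340/8917 → turn +1·90°
n=1: pose=(-2,9,W); sL=10/13, sR=25/34; mL=-25/68, mR=665/884; mL+mR=5/13 → advance +1; mR−mL=495/442 → turn +1·90°
n=2: pose=(-3,9,S); sL=200/197, sR=200/257; mL=-100/257, mR=45400/50629; mL+mR=100/197 → advance +1; mR−mL=65100/50629 → turn +1·90°
n=3: pose=(-3,8,E); sL=100/89, sR=20/17; mL=-10/17, mR=1740/1513; mL+mR=50/89 → advance +1; mR−mL=2630/1513 → turn +1·90°
n=4: pose=(-2,8,N); sL=200/241, sR=40/37; mL=-20/37, mR=8520/8917; mL+mR=100/241 → advance +1; mR−mL=13340/8917 → turn +1·90°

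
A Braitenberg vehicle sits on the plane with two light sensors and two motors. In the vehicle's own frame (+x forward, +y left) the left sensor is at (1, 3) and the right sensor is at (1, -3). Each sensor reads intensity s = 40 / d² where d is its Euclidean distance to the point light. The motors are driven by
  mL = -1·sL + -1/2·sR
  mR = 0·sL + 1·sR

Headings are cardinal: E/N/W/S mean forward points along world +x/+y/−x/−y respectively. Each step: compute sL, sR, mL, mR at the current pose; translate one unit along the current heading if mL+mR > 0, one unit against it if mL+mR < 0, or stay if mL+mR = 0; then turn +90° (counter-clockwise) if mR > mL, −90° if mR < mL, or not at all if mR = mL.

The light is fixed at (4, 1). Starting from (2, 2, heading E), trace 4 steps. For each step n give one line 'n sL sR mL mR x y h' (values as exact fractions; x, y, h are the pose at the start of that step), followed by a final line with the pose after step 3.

0 40/17 8 -108/17 8 2 2 E
1 2 5 -9/2 5 3 2 N
2 8 40/29 -252/29 40/29 3 3 W
3 4 4 -6 4 4 3 S
final 4 4 E

n=0: pose=(2,2,E); sL=40/17, sR=8; mL=-108/17, mR=8; mL+mR=28/17 → advance +1; mR−mL=244/17 → turn +1·90°
n=1: pose=(3,2,N); sL=2, sR=5; mL=-9/2, mR=5; mL+mR=1/2 → advance +1; mR−mL=19/2 → turn +1·90°
n=2: pose=(3,3,W); sL=8, sR=40/29; mL=-252/29, mR=40/29; mL+mR=-212/29 → advance -1; mR−mL=292/29 → turn +1·90°
n=3: pose=(4,3,S); sL=4, sR=4; mL=-6, mR=4; mL+mR=-2 → advance -1; mR−mL=10 → turn +1·90°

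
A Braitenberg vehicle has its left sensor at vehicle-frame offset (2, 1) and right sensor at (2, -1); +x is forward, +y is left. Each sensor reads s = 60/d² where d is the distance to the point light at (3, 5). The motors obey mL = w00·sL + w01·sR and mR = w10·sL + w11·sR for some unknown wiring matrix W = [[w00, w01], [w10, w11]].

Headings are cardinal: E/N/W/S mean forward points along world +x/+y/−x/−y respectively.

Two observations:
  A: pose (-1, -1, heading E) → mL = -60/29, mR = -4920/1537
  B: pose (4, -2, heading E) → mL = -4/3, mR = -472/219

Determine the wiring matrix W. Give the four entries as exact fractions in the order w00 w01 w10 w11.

obs A: pose=(-1,-1,E) → sL=60/29, sR=60/53, mL=-60/29, mR=-4920/1537
obs B: pose=(4,-2,E) → sL=4/3, sR=60/73, mL=-4/3, mR=-472/219
sensor matrix S = [[60/29, 60/53], [4/3, 60/73]]; det S = 21440/112201
solve [mL_A; mL_B] = S·[w00; w01] and [mR_A; mR_B] = S·[w10; w11]:
  w00 = -1, w01 = 0, w10 = -1, w11 = -1

-1 0 -1 -1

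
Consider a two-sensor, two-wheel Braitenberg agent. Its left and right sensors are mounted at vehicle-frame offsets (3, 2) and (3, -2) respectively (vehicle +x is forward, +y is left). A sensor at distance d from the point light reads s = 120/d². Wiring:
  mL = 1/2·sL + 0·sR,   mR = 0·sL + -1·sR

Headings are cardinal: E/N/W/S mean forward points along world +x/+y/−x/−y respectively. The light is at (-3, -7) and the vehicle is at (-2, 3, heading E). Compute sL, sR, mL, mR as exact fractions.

left sensor world pos  = (1, 5); dL² = 160
right sensor world pos = (1, 1); dR² = 80
sL = 120/160 = 3/4
sR = 120/80 = 3/2
mL = 1/2·sL + 0·sR = 3/8
mR = 0·sL + -1·sR = -3/2

3/4 3/2 3/8 -3/2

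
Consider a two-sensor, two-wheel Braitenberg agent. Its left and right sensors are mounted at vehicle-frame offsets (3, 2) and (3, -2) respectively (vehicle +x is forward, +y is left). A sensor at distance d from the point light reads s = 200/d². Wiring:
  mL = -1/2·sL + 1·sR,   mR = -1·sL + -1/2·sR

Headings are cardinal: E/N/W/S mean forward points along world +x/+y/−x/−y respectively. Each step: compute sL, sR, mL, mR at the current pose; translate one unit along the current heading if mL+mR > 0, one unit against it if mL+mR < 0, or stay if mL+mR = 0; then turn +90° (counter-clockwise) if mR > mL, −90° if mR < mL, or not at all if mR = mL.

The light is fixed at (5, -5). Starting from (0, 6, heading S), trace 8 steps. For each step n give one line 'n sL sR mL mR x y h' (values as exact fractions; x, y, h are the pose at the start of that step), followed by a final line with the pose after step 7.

n=0: pose=(0,6,S); sL=200/73, sR=200/113; mL=3300/8249, mR=-29900/8249; mL+mR=-26600/8249 → advance -1; mR−mL=-33200/8249 → turn -1·90°
n=1: pose=(0,7,W); sL=50/41, sR=10/13; mL=85/533, mR=-855/533; mL+mR=-770/533 → advance -1; mR−mL=-940/533 → turn -1·90°
n=2: pose=(1,7,N); sL=200/261, sR=200/229; mL=29300/59769, mR=-71900/59769; mL+mR=-14200/19923 → advance -1; mR−mL=-101200/59769 → turn -1·90°
n=3: pose=(1,6,E); sL=20/17, sR=100/41; mL=1290/697, mR=-1670/697; mL+mR=-380/697 → advance -1; mR−mL=-2960/697 → turn -1·90°
n=4: pose=(0,6,S); sL=200/73, sR=200/113; mL=3300/8249, mR=-29900/8249; mL+mR=-26600/8249 → advance -1; mR−mL=-33200/8249 → turn -1·90°
n=5: pose=(0,7,W); sL=50/41, sR=10/13; mL=85/533, mR=-855/533; mL+mR=-770/533 → advance -1; mR−mL=-940/533 → turn -1·90°
n=6: pose=(1,7,N); sL=200/261, sR=200/229; mL=29300/59769, mR=-71900/59769; mL+mR=-14200/19923 → advance -1; mR−mL=-101200/59769 → turn -1·90°
n=7: pose=(1,6,E); sL=20/17, sR=100/41; mL=1290/697, mR=-1670/697; mL+mR=-380/697 → advance -1; mR−mL=-2960/697 → turn -1·90°

0 200/73 200/113 3300/8249 -29900/8249 0 6 S
1 50/41 10/13 85/533 -855/533 0 7 W
2 200/261 200/229 29300/59769 -71900/59769 1 7 N
3 20/17 100/41 1290/697 -1670/697 1 6 E
4 200/73 200/113 3300/8249 -29900/8249 0 6 S
5 50/41 10/13 85/533 -855/533 0 7 W
6 200/261 200/229 29300/59769 -71900/59769 1 7 N
7 20/17 100/41 1290/697 -1670/697 1 6 E
final 0 6 S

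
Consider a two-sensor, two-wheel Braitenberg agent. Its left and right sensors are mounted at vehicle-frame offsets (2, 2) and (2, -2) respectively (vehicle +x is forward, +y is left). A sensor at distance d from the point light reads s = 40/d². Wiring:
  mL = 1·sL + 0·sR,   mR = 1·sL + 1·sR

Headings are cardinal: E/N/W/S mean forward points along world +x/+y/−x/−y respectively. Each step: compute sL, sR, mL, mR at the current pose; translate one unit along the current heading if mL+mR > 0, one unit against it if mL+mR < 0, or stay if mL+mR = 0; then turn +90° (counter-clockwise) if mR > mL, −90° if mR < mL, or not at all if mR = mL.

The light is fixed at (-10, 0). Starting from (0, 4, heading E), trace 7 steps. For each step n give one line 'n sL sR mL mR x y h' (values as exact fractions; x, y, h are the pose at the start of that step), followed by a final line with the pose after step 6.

n=0: pose=(0,4,E); sL=2/9, sR=10/37; mL=2/9, mR=164/333; mL+mR=238/333 → advance +1; mR−mL=10/37 → turn +1·90°
n=1: pose=(1,4,N); sL=40/117, sR=8/41; mL=40/117, mR=2576/4797; mL+mR=4216/4797 → advance +1; mR−mL=8/41 → turn +1·90°
n=2: pose=(1,5,W); sL=4/9, sR=4/13; mL=4/9, mR=88/117; mL+mR=140/117 → advance +1; mR−mL=4/13 → turn +1·90°
n=3: pose=(0,5,S); sL=40/153, sR=40/73; mL=40/153, mR=9040/11169; mL+mR=11960/11169 → advance +1; mR−mL=40/73 → turn +1·90°
n=4: pose=(0,4,E); sL=2/9, sR=10/37; mL=2/9, mR=164/333; mL+mR=238/333 → advance +1; mR−mL=10/37 → turn +1·90°
n=5: pose=(1,4,N); sL=40/117, sR=8/41; mL=40/117, mR=2576/4797; mL+mR=4216/4797 → advance +1; mR−mL=8/41 → turn +1·90°
n=6: pose=(1,5,W); sL=4/9, sR=4/13; mL=4/9, mR=88/117; mL+mR=140/117 → advance +1; mR−mL=4/13 → turn +1·90°

0 2/9 10/37 2/9 164/333 0 4 E
1 40/117 8/41 40/117 2576/4797 1 4 N
2 4/9 4/13 4/9 88/117 1 5 W
3 40/153 40/73 40/153 9040/11169 0 5 S
4 2/9 10/37 2/9 164/333 0 4 E
5 40/117 8/41 40/117 2576/4797 1 4 N
6 4/9 4/13 4/9 88/117 1 5 W
final 0 5 S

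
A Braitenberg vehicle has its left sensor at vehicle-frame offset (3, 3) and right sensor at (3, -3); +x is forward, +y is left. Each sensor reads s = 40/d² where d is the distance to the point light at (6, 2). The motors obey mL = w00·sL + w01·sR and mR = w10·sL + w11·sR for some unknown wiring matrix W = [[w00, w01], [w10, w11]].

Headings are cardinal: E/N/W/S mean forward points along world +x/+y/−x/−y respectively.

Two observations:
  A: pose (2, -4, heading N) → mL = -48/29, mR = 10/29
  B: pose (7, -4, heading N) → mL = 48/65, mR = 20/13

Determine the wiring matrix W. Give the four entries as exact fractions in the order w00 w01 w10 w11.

obs A: pose=(2,-4,N) → sL=20/29, sR=4, mL=-48/29, mR=10/29
obs B: pose=(7,-4,N) → sL=40/13, sR=8/5, mL=48/65, mR=20/13
sensor matrix S = [[20/29, 4], [40/13, 8/5]]; det S = -4224/377
solve [mL_A; mL_B] = S·[w00; w01] and [mR_A; mR_B] = S·[w10; w11]:
  w00 = 1/2, w01 = -1/2, w10 = 1/2, w11 = 0

1/2 -1/2 1/2 0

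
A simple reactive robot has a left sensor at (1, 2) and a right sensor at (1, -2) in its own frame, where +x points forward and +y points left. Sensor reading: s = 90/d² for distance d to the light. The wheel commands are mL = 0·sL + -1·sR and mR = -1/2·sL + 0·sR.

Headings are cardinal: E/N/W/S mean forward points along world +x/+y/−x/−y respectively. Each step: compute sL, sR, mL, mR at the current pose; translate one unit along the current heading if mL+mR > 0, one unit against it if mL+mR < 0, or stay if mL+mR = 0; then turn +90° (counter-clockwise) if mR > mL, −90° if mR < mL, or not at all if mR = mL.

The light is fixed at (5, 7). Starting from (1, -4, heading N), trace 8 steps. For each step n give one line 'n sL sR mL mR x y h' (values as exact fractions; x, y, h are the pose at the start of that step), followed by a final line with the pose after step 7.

n=0: pose=(1,-4,N); sL=45/68, sR=45/52; mL=-45/52, mR=-45/136; mL+mR=-2115/1768 → advance -1; mR−mL=945/1768 → turn +1·90°
n=1: pose=(1,-5,W); sL=90/221, sR=18/25; mL=-18/25, mR=-45/221; mL+mR=-5103/5525 → advance -1; mR−mL=2853/5525 → turn +1·90°
n=2: pose=(2,-5,S); sL=9/17, sR=45/97; mL=-45/97, mR=-9/34; mL+mR=-2403/3298 → advance -1; mR−mL=657/3298 → turn +1·90°
n=3: pose=(2,-4,E); sL=18/17, sR=90/173; mL=-90/173, mR=-9/17; mL+mR=-3087/2941 → advance -1; mR−mL=-27/2941 → turn -1·90°
n=4: pose=(1,-4,S); sL=45/74, sR=1/2; mL=-1/2, mR=-45/148; mL+mR=-119/148 → advance -1; mR−mL=29/148 → turn +1·90°
n=5: pose=(1,-3,E); sL=90/73, sR=10/17; mL=-10/17, mR=-45/73; mL+mR=-1495/1241 → advance -1; mR−mL=-35/1241 → turn -1·90°
n=6: pose=(0,-3,S); sL=9/13, sR=9/17; mL=-9/17, mR=-9/26; mL+mR=-387/442 → advance -1; mR−mL=81/442 → turn +1·90°
n=7: pose=(0,-2,E); sL=18/13, sR=90/137; mL=-90/137, mR=-9/13; mL+mR=-2403/1781 → advance -1; mR−mL=-63/1781 → turn -1·90°

0 45/68 45/52 -45/52 -45/136 1 -4 N
1 90/221 18/25 -18/25 -45/221 1 -5 W
2 9/17 45/97 -45/97 -9/34 2 -5 S
3 18/17 90/173 -90/173 -9/17 2 -4 E
4 45/74 1/2 -1/2 -45/148 1 -4 S
5 90/73 10/17 -10/17 -45/73 1 -3 E
6 9/13 9/17 -9/17 -9/26 0 -3 S
7 18/13 90/137 -90/137 -9/13 0 -2 E
final -1 -2 S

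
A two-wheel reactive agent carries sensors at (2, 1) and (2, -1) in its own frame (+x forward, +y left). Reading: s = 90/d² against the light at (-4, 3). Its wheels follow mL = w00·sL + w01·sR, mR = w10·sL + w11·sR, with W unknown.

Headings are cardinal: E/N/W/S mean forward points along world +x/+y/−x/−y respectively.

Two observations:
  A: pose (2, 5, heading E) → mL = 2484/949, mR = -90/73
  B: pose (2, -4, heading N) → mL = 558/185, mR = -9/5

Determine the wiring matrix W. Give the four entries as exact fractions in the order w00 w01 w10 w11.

obs A: pose=(2,5,E) → sL=90/73, sR=18/13, mL=2484/949, mR=-90/73
obs B: pose=(2,-4,N) → sL=9/5, sR=45/37, mL=558/185, mR=-9/5
sensor matrix S = [[90/73, 18/13], [9/5, 45/37]]; det S = -174312/175565
solve [mL_A; mL_B] = S·[w00; w01] and [mR_A; mR_B] = S·[w10; w11]:
  w00 = 1, w01 = 1, w10 = -1, w11 = 0

1 1 -1 0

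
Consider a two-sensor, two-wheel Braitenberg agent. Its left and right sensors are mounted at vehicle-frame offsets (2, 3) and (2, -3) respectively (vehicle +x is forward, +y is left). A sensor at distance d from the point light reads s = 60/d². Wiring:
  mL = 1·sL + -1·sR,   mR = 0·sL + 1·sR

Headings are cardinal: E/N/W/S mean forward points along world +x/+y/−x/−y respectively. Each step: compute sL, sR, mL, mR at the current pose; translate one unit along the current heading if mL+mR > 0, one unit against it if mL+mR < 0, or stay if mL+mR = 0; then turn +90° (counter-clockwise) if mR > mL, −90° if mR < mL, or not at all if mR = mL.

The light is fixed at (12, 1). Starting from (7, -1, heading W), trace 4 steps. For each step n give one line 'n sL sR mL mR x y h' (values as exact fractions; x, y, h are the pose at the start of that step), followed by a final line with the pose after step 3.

0 30/37 6/5 -72/185 6/5 7 -1 W
1 12/5 60/97 864/485 60/97 6 -1 S
2 3/5 15/16 -27/80 15/16 6 -2 W
3 60/41 12/25 1008/1025 12/25 5 -2 S
final 5 -3 W

n=0: pose=(7,-1,W); sL=30/37, sR=6/5; mL=-72/185, mR=6/5; mL+mR=30/37 → advance +1; mR−mL=294/185 → turn +1·90°
n=1: pose=(6,-1,S); sL=12/5, sR=60/97; mL=864/485, mR=60/97; mL+mR=12/5 → advance +1; mR−mL=-564/485 → turn -1·90°
n=2: pose=(6,-2,W); sL=3/5, sR=15/16; mL=-27/80, mR=15/16; mL+mR=3/5 → advance +1; mR−mL=51/40 → turn +1·90°
n=3: pose=(5,-2,S); sL=60/41, sR=12/25; mL=1008/1025, mR=12/25; mL+mR=60/41 → advance +1; mR−mL=-516/1025 → turn -1·90°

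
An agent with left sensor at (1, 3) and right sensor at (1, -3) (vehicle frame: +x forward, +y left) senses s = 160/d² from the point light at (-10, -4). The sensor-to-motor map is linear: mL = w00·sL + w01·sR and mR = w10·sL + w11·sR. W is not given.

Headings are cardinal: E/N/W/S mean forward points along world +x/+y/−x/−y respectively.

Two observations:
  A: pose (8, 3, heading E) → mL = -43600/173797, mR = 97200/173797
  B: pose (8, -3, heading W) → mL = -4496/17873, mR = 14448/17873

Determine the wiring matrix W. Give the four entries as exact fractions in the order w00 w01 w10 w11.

obs A: pose=(8,3,E) → sL=160/461, sR=160/377, mL=-43600/173797, mR=97200/173797
obs B: pose=(8,-3,W) → sL=160/293, sR=32/61, mL=-4496/17873, mR=14448/17873
sensor matrix S = [[160/461, 160/377], [160/293, 32/61]]; det S = -154337280/3106273781
solve [mL_A; mL_B] = S·[w00; w01] and [mR_A; mR_B] = S·[w10; w11]:
  w00 = 1/2, w01 = -1, w10 = 1, w11 = 1/2

1/2 -1 1 1/2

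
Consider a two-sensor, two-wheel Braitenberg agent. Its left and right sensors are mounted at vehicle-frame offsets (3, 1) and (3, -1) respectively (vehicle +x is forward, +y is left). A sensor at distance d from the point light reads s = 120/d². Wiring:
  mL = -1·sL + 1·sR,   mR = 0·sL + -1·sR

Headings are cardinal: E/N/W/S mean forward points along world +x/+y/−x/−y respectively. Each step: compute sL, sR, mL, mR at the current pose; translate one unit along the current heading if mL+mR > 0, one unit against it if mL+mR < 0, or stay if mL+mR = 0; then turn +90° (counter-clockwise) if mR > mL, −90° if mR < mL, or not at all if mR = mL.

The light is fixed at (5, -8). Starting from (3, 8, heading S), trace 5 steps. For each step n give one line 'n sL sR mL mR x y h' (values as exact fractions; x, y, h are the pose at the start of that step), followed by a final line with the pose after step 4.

0 12/17 60/89 -48/1513 -60/89 3 8 S
1 120/281 120/349 -8160/98069 -120/349 3 9 W
2 30/101 3/10 3/1010 -3/10 4 9 N
3 120/293 120/229 7680/67097 -120/229 4 8 E
4 12/17 60/89 -48/1513 -60/89 3 8 S
final 3 9 W

n=0: pose=(3,8,S); sL=12/17, sR=60/89; mL=-48/1513, mR=-60/89; mL+mR=-12/17 → advance -1; mR−mL=-972/1513 → turn -1·90°
n=1: pose=(3,9,W); sL=120/281, sR=120/349; mL=-8160/98069, mR=-120/349; mL+mR=-120/281 → advance -1; mR−mL=-25560/98069 → turn -1·90°
n=2: pose=(4,9,N); sL=30/101, sR=3/10; mL=3/1010, mR=-3/10; mL+mR=-30/101 → advance -1; mR−mL=-153/505 → turn -1·90°
n=3: pose=(4,8,E); sL=120/293, sR=120/229; mL=7680/67097, mR=-120/229; mL+mR=-120/293 → advance -1; mR−mL=-42840/67097 → turn -1·90°
n=4: pose=(3,8,S); sL=12/17, sR=60/89; mL=-48/1513, mR=-60/89; mL+mR=-12/17 → advance -1; mR−mL=-972/1513 → turn -1·90°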